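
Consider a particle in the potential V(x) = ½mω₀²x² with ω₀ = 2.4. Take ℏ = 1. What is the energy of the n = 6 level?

E = 15.6

Using E_n = (n + ½)ℏω₀: E_6 = 6.5 × 2.4 = 15.60.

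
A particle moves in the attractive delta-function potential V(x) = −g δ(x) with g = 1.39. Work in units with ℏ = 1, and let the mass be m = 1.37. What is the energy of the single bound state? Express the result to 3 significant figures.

E = -1.32

For x ≠ 0 the bound state is ψ ∝ e^{−κ|x|}; integrating the TISE across the delta gives the cusp condition 2κ = 2mg/ℏ², so κ = 1.904.
Then E = −ℏ²κ²/(2m) = −mg²/(2ℏ²) = -1.323.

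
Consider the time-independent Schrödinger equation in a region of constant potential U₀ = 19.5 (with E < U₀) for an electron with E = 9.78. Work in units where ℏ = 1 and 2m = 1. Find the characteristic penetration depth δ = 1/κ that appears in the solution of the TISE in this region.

Since E < U₀ the TISE in this region is ψ'' = κ²ψ with κ = √(2m(U₀ − E))/ℏ.
κ = √(2 × 0.5 × 9.72) = 3.118. The penetration depth is δ = 1/κ = 0.321.

δ = 0.321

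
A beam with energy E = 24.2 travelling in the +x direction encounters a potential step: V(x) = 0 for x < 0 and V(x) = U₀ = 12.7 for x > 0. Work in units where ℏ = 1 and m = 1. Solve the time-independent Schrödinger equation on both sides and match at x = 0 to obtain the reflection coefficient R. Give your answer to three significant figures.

R = 0.0338

The wavenumbers are k₁ = √(2mE)/ℏ = 6.957 on the left and k₂ = √(2m(E − U₀))/ℏ = 4.796 on the right.
Continuity of ψ and ψ′ at the step yields the reflection amplitude r = (k₁ − k₂)/(k₁ + k₂) = 0.1839; thus R = |r|² = 0.03381, T = 0.9662.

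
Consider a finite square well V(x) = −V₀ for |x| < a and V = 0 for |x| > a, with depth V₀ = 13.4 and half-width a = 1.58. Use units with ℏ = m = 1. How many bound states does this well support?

The dimensionless depth is z₀ = a√(2mV₀)/ℏ = 1.58 × √(26.80) = 8.179.
A new bound state (alternating even/odd) appears each time z₀ passes a multiple of π/2, so N = ⌊2z₀/π⌋ + 1 = ⌊5.207⌋ + 1 = 6.

N = 6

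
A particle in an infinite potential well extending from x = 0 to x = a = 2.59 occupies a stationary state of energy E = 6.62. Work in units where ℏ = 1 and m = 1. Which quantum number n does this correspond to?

n = 3

From E_n = n²π²ℏ²/(2ma²) invert to n = √(2ma²E)/(πℏ).
n = (2.59/π) × √(2 × 1 × 6.62) = 3.000 → n = 3.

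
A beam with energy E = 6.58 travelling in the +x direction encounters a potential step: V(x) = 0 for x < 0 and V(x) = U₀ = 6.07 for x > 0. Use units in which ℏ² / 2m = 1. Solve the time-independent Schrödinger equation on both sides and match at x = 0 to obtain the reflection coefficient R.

On each side the TISE gives plane waves with k = √(2m(E − V))/ℏ: k₁ = √(2·½·6.58) = 2.565, k₂ = √(2·½·0.51) = 0.7141.
Matching ψ and ψ′ at x = 0 gives r = (k₁ − k₂)/(k₁ + k₂), so R = r² = 0.3186 and T = 1 − R = 0.6814.

R = 0.319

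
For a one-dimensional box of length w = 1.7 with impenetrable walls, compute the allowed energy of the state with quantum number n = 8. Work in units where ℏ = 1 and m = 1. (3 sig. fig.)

Requiring ψ(0) = ψ(w) = 0 quantises k = nπ/w, hence E_n = ℏ²k²/2m = n²π²ℏ²/(2mw²).
E_8 = 8² × π² / (2 × 1 × 1.7²) = 109.3.

E = 109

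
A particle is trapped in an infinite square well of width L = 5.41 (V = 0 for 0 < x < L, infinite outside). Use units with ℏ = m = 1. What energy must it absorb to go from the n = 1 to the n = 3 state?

ΔE = 1.35

E_n = n²π²ℏ²/(2mL²), so ΔE = (3² − 1²) π²ℏ²/(2mL²).
ΔE = 8 × π² / (2 × 1 × 5.41²) = 1.349.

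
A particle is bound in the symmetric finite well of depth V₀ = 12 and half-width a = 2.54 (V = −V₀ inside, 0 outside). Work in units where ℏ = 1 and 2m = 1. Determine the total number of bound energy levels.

N = 6

The dimensionless depth is z₀ = a√(2mV₀)/ℏ = 2.54 × √(12.00) = 8.799.
The even/odd transcendental equations gain one root per π/2 in z₀, giving N = 1 + ⌊2z₀/π⌋ = 1 + ⌊5.602⌋ = 6.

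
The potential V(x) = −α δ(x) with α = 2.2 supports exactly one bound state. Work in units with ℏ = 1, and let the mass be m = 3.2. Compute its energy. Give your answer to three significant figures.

E = -7.74

For x ≠ 0 the bound state is ψ ∝ e^{−κ|x|}; integrating the TISE across the delta gives the cusp condition 2κ = 2mα/ℏ², so κ = 7.040.
Then E = −ℏ²κ²/(2m) = −mα²/(2ℏ²) = -7.744.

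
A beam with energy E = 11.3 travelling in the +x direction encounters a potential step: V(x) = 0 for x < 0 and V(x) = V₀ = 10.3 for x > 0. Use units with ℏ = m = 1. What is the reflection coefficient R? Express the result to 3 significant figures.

R = 0.293

The wavenumbers are k₁ = √(2mE)/ℏ = 4.754 on the left and k₂ = √(2m(E − V₀))/ℏ = 1.414 on the right.
Matching ψ and ψ′ at x = 0 gives r = (k₁ − k₂)/(k₁ + k₂), so R = r² = 0.2932 and T = 1 − R = 0.7068.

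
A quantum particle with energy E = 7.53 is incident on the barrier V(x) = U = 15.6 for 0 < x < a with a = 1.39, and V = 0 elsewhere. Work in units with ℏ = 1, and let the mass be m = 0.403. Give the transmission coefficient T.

Since E < U the interior solution is evanescent with decay constant κ = √(2m(U − E))/ℏ = 2.550.
κa = 3.545, sinh(κa) = 17.31.
The exact tunnelling result is T⁻¹ = 1 + U² sinh²(κa) / [4E(U − E)] = 300.9, so T = 0.00332.

T = 0.00332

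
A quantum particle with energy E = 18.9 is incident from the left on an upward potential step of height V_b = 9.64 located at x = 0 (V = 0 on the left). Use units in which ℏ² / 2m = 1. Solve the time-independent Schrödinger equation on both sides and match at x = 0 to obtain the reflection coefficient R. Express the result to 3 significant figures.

R = 0.0312

The wavenumbers are k₁ = √(2mE)/ℏ = 4.347 on the left and k₂ = √(2m(E − V_b))/ℏ = 3.043 on the right.
Matching ψ and ψ′ at x = 0 gives r = (k₁ − k₂)/(k₁ + k₂), so R = r² = 0.03115 and T = 1 − R = 0.9688.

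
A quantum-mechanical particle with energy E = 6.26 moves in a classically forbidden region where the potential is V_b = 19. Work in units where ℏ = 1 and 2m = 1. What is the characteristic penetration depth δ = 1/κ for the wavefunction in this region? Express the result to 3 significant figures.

Since E < V_b the TISE in this region is ψ'' = κ²ψ with κ = √(2m(V_b − E))/ℏ.
κ = √(2 × 0.5 × 12.74) = 3.569. The penetration depth is δ = 1/κ = 0.280.

δ = 0.280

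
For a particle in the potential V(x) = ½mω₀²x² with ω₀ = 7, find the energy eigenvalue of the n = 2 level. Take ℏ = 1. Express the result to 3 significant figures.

E = 17.5

The oscillator eigenvalues are E_n = ℏω₀(n + ½), so E_2 = 7 × 2.5 = 17.50.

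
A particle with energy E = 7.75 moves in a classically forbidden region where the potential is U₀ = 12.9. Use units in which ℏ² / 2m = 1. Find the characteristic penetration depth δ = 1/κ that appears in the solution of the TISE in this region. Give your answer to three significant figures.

δ = 0.441

Since E < U₀ the TISE in this region is ψ'' = κ²ψ with κ = √(2m(U₀ − E))/ℏ.
κ = √(2 × 0.5 × 5.15) = 2.269. The penetration depth is δ = 1/κ = 0.441.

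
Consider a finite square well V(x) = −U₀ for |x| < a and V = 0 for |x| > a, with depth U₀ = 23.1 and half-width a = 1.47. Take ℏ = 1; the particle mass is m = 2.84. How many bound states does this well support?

Define the well-strength parameter z₀ = (a/ℏ)√(2mU₀) = 1.47 × √(2·2.84·23.1) = 16.84.
The even/odd transcendental equations gain one root per π/2 in z₀, giving N = 1 + ⌊2z₀/π⌋ = 1 + ⌊10.72⌋ = 11.

N = 11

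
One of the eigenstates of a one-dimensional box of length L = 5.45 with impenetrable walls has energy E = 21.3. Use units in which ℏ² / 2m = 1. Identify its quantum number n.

n = 8

From E_n = n²π²ℏ²/(2mL²) invert to n = √(2mL²E)/(πℏ).
n = (5.45/π) × √(2 × 0.5 × 21.3) = 8.006 → n = 8.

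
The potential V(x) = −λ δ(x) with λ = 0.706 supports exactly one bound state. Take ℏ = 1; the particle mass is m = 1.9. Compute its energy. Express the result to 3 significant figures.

For x ≠ 0 the bound state is ψ ∝ e^{−κ|x|}; integrating the TISE across the delta gives the cusp condition 2κ = 2mλ/ℏ², so κ = 1.341.
Then E = −ℏ²κ²/(2m) = −mλ²/(2ℏ²) = -0.4735.

E = -0.474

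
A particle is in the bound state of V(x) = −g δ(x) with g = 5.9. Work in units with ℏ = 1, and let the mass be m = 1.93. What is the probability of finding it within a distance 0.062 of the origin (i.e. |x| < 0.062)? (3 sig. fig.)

P = 0.756

The normalised bound state is ψ = √κ e^{−κ|x|} with κ = mg/ℏ² = 11.39.
P(|x| < d) = ∫_{−d}^{d} κ e^{−2κ|x|} dx = 1 − e^{−2κd} = 1 − e^{−1.412} = 0.7563.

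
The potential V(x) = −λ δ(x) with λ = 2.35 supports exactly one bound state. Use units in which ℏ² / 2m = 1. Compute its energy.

The bound state is ψ(x) = √κ e^{−κ|x|}. The derivative jump ψ'(0⁺) − ψ'(0⁻) = −(2mλ/ℏ²)ψ(0) fixes κ = mλ/ℏ² = 1.175.
Then E = −ℏ²κ²/(2m) = −mλ²/(2ℏ²) = -1.381.

E = -1.38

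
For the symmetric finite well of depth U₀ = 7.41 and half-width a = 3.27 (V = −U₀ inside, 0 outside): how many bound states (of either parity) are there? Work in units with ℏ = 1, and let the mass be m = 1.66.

N = 11

Define the well-strength parameter z₀ = (a/ℏ)√(2mU₀) = 3.27 × √(2·1.66·7.41) = 16.22.
A new bound state (alternating even/odd) appears each time z₀ passes a multiple of π/2, so N = ⌊2z₀/π⌋ + 1 = ⌊10.33⌋ + 1 = 11.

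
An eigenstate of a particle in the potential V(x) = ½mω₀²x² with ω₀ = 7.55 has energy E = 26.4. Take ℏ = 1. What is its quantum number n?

E_n = ℏω₀(n + ½) ⇒ n = E/(ℏω₀) − ½ = 26.4/7.55 − 0.5 = 2.997 → n = 3.

n = 3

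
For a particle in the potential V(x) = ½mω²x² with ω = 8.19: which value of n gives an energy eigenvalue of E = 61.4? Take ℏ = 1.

n = 7

Invert E_n = (n + ½)ℏω: n = E/ℏω − ½ = 6.997, so n = 7.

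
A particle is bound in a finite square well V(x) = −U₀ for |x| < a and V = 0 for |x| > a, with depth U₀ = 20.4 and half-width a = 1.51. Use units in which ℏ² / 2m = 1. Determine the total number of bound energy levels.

Define the well-strength parameter z₀ = (a/ℏ)√(2mU₀) = 1.51 × √(2·0.5·20.4) = 6.820.
The even/odd transcendental equations gain one root per π/2 in z₀, giving N = 1 + ⌊2z₀/π⌋ = 1 + ⌊4.342⌋ = 5.

N = 5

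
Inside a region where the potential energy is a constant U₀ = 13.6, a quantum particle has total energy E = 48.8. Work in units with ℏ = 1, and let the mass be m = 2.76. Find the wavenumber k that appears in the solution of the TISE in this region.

With E > U₀ the solution is oscillatory, ψ ∝ e^{±ikx} with k = √(2m(E − U₀))/ℏ.
k = √(2 × 2.76 × 35.2) = 13.94.

k = 13.9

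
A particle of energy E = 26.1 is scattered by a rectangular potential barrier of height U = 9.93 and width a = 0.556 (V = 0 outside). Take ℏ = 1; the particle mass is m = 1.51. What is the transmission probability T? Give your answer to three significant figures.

T = 0.974

Above the barrier the interior wavenumber is k₂ = √(2m(E − U))/ℏ = 6.988, giving phase k₂a = 3.885.
T = [1 + U² sin²(k₂a) / (4E(E − U))]⁻¹ = 1/1.027 = 0.974.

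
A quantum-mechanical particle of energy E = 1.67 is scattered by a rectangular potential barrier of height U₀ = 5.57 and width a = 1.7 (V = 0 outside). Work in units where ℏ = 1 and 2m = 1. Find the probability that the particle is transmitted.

T = 0.00407

Since E < U₀ the interior solution is evanescent with decay constant κ = √(2m(U₀ − E))/ℏ = 1.975.
κa = 3.357, sinh(κa) = 14.34.
The exact tunnelling result is T⁻¹ = 1 + U₀² sinh²(κa) / [4E(U₀ − E)] = 245.8, so T = 0.00407.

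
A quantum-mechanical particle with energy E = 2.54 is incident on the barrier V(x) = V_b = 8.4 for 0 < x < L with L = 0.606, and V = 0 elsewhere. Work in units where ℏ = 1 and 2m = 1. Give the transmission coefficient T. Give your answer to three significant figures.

E < V_b: inside the barrier ψ ∝ e^{±κx} with κ = √(2m(V_b − E))/ℏ = 2.421.
κL = 1.467, sinh(κL) = 2.053.
Matching ψ, ψ′ at both faces gives T = [1 + V_b² sinh²(κL) / (4E(V_b − E))]⁻¹ = 1/5.994 = 0.167.

T = 0.167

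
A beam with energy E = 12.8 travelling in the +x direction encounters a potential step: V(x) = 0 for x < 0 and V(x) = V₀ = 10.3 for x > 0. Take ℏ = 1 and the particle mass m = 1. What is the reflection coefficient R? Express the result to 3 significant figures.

The wavenumbers are k₁ = √(2mE)/ℏ = 5.060 on the left and k₂ = √(2m(E − V₀))/ℏ = 2.236 on the right.
Matching ψ and ψ′ at x = 0 gives r = (k₁ − k₂)/(k₁ + k₂), so R = r² = 0.1498 and T = 1 − R = 0.8502.

R = 0.150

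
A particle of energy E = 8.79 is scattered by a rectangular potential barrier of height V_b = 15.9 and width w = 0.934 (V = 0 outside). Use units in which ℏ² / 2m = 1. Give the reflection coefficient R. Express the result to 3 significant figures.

E < V_b: inside the barrier ψ ∝ e^{±κx} with κ = √(2m(V_b − E))/ℏ = 2.666.
κw = 2.490, sinh(κw) = 5.992.
The exact tunnelling result is T⁻¹ = 1 + V_b² sinh²(κw) / [4E(V_b − E)] = 37.31, so T = 0.0268.
R = 1 − T = 0.973.

R = 0.973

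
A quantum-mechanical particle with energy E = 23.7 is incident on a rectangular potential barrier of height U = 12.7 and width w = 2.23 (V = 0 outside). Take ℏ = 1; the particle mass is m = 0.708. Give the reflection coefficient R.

Above the barrier the interior wavenumber is k₂ = √(2m(E − U))/ℏ = 3.947, giving phase k₂w = 8.801.
T = [1 + U² sin²(k₂w) / (4E(E − U))]⁻¹ = 1/1.053 = 0.950.
R = 1 − T = 0.0501.

R = 0.0501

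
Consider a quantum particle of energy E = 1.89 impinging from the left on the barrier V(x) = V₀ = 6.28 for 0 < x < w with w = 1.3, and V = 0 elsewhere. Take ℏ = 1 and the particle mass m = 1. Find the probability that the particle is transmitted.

E < V₀: inside the barrier ψ ∝ e^{±κx} with κ = √(2m(V₀ − E))/ℏ = 2.963.
κw = 3.852, sinh(κw) = 23.53.
The exact tunnelling result is T⁻¹ = 1 + V₀² sinh²(κw) / [4E(V₀ − E)] = 659.1, so T = 0.00152.

T = 0.00152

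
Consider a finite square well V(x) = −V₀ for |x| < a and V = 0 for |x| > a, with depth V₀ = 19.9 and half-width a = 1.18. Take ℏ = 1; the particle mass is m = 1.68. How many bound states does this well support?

The dimensionless depth is z₀ = a√(2mV₀)/ℏ = 1.18 × √(66.86) = 9.649.
The even/odd transcendental equations gain one root per π/2 in z₀, giving N = 1 + ⌊2z₀/π⌋ = 1 + ⌊6.143⌋ = 7.

N = 7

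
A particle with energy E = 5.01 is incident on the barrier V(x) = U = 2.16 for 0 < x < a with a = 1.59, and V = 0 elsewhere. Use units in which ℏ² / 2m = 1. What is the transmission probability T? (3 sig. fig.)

E > U: inside the barrier k₂ = √(2m(E − U))/ℏ = 1.688, k₂a = 2.684.
Matching at both interfaces gives T⁻¹ = 1 + U² sin²(k₂a) / [4E(E − U)] = 1.016, hence T = 0.984.

T = 0.984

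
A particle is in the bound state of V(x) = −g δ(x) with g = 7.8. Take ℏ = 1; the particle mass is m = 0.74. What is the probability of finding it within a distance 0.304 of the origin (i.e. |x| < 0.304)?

P = 0.970

The normalised bound state is ψ = √κ e^{−κ|x|} with κ = mg/ℏ² = 5.772.
P(|x| < d) = ∫_{−d}^{d} κ e^{−2κ|x|} dx = 1 − e^{−2κd} = 1 − e^{−3.509} = 0.9701.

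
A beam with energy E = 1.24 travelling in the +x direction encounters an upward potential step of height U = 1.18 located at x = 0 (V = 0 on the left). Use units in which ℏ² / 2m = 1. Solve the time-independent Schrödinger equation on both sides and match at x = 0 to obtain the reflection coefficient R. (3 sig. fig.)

The wavenumbers are k₁ = √(2mE)/ℏ = 1.114 on the left and k₂ = √(2m(E − U))/ℏ = 0.2449 on the right.
Matching ψ and ψ′ at x = 0 gives r = (k₁ − k₂)/(k₁ + k₂), so R = r² = 0.4088 and T = 1 − R = 0.5912.

R = 0.409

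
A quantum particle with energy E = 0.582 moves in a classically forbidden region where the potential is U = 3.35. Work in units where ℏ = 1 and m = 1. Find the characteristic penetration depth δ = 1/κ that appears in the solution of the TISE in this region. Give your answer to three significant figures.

δ = 0.425

Since E < U the TISE in this region is ψ'' = κ²ψ with κ = √(2m(U − E))/ℏ.
κ = √(2 × 1 × 2.768) = 2.353. The penetration depth is δ = 1/κ = 0.425.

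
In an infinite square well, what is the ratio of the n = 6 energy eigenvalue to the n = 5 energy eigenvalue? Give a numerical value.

Since E_n ∝ n², the ratio is (6/5)² = 1.44.

1.44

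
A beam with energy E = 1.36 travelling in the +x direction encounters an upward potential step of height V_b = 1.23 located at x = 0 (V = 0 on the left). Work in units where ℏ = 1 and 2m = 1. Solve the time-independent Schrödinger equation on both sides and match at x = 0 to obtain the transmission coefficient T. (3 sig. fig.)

T = 0.722

The wavenumbers are k₁ = √(2mE)/ℏ = 1.166 on the left and k₂ = √(2m(E − V_b))/ℏ = 0.3606 on the right.
Matching ψ and ψ′ at x = 0 gives r = (k₁ − k₂)/(k₁ + k₂), so R = r² = 0.2784 and T = 1 − R = 0.7216.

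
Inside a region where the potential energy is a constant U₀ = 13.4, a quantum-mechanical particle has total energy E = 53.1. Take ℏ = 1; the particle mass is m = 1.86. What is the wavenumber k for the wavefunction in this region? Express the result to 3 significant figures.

k = 12.2

With E > U₀ the solution is oscillatory, ψ ∝ e^{±ikx} with k = √(2m(E − U₀))/ℏ.
k = √(2 × 1.86 × 39.7) = 12.15.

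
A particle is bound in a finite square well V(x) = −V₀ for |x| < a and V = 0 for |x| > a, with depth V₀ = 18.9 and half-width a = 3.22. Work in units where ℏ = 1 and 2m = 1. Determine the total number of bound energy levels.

N = 9

Define the well-strength parameter z₀ = (a/ℏ)√(2mV₀) = 3.22 × √(2·0.5·18.9) = 14.00.
A new bound state (alternating even/odd) appears each time z₀ passes a multiple of π/2, so N = ⌊2z₀/π⌋ + 1 = ⌊8.912⌋ + 1 = 9.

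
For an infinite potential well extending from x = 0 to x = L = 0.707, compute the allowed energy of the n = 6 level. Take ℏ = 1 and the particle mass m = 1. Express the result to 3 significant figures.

E = 355

Requiring ψ(0) = ψ(L) = 0 quantises k = nπ/L, hence E_n = ℏ²k²/2m = n²π²ℏ²/(2mL²).
E_6 = 6² × π² / (2 × 1 × 0.707²) = 355.4.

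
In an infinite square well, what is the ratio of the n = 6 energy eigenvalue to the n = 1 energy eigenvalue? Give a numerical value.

36

E_n = n²π²ℏ²/(2mL²) so the ratio is n₂²/n₁² = 36/1 = 36.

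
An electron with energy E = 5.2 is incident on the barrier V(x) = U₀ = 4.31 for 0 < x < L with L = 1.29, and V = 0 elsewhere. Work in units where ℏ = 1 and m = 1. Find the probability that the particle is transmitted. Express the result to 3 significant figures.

T = 0.505

E > U₀: inside the barrier k₂ = √(2m(E − U₀))/ℏ = 1.334, k₂L = 1.721.
T = [1 + U₀² sin²(k₂L) / (4E(E − U₀))]⁻¹ = 1/1.981 = 0.505.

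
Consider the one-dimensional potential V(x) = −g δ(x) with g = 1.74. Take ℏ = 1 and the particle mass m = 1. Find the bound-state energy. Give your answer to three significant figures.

The bound state is ψ(x) = √κ e^{−κ|x|}. The derivative jump ψ'(0⁺) − ψ'(0⁻) = −(2mg/ℏ²)ψ(0) fixes κ = mg/ℏ² = 1.740.
Then E = −ℏ²κ²/(2m) = −mg²/(2ℏ²) = -1.514.

E = -1.51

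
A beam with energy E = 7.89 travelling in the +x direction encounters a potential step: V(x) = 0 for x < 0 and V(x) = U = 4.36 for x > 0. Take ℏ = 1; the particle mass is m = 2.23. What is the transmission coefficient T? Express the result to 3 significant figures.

T = 0.961

The wavenumbers are k₁ = √(2mE)/ℏ = 5.932 on the left and k₂ = √(2m(E − U))/ℏ = 3.968 on the right.
Matching ψ and ψ′ at x = 0 gives r = (k₁ − k₂)/(k₁ + k₂), so R = r² = 0.03937 and T = 1 − R = 0.9606.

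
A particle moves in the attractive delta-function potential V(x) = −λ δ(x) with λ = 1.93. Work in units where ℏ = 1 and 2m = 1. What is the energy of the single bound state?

E = -0.931

For x ≠ 0 the bound state is ψ ∝ e^{−κ|x|}; integrating the TISE across the delta gives the cusp condition 2κ = 2mλ/ℏ², so κ = 0.9650.
Then E = −ℏ²κ²/(2m) = −mλ²/(2ℏ²) = -0.9312.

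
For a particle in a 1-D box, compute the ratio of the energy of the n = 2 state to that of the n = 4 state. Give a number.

0.25

Since E_n ∝ n², the ratio is (2/4)² = 0.25.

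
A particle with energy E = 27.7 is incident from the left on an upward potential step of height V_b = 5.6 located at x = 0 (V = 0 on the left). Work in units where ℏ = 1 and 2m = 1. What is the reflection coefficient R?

R = 0.00318

On each side the TISE gives plane waves with k = √(2m(E − V))/ℏ: k₁ = √(2·½·27.7) = 5.263, k₂ = √(2·½·22.1) = 4.701.
Continuity of ψ and ψ′ at the step yields the reflection amplitude r = (k₁ − k₂)/(k₁ + k₂) = 0.05640; thus R = |r|² = 0.003181, T = 0.9968.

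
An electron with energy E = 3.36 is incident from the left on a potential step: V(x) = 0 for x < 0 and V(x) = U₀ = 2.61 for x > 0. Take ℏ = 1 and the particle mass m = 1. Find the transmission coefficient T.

On each side the TISE gives plane waves with k = √(2m(E − V))/ℏ: k₁ = √(2·1·3.36) = 2.592, k₂ = √(2·1·0.75) = 1.225.
Matching ψ and ψ′ at x = 0 gives r = (k₁ − k₂)/(k₁ + k₂), so R = r² = 0.1284 and T = 1 − R = 0.8716.

T = 0.872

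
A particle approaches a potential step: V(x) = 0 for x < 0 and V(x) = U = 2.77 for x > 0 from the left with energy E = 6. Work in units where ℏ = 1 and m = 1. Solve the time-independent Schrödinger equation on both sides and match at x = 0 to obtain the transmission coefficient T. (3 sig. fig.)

The wavenumbers are k₁ = √(2mE)/ℏ = 3.464 on the left and k₂ = √(2m(E − U))/ℏ = 2.542 on the right.
Continuity of ψ and ψ′ at the step yields the reflection amplitude r = (k₁ − k₂)/(k₁ + k₂) = 0.1536; thus R = |r|² = 0.02359, T = 0.9764.

T = 0.976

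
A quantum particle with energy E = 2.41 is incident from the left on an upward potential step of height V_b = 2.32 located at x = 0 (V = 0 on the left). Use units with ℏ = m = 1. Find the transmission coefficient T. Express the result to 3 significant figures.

On each side the TISE gives plane waves with k = √(2m(E − V))/ℏ: k₁ = √(2·1·2.41) = 2.195, k₂ = √(2·1·0.09) = 0.4243.
Continuity of ψ and ψ′ at the step yields the reflection amplitude r = (k₁ − k₂)/(k₁ + k₂) = 0.6761; thus R = |r|² = 0.4571, T = 0.5429.

T = 0.543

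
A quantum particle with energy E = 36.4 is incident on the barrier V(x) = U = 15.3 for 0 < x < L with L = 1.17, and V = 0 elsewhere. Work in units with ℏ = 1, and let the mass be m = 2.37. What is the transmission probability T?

T = 0.958

Above the barrier the interior wavenumber is k₂ = √(2m(E − U))/ℏ = 10.00, giving phase k₂L = 11.70.
Matching at both interfaces gives T⁻¹ = 1 + U² sin²(k₂L) / [4E(E − U)] = 1.044, hence T = 0.958.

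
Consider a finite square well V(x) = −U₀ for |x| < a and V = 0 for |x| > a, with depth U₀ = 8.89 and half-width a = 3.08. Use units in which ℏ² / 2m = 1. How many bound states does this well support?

N = 6

Define the well-strength parameter z₀ = (a/ℏ)√(2mU₀) = 3.08 × √(2·0.5·8.89) = 9.183.
A new bound state (alternating even/odd) appears each time z₀ passes a multiple of π/2, so N = ⌊2z₀/π⌋ + 1 = ⌊5.846⌋ + 1 = 6.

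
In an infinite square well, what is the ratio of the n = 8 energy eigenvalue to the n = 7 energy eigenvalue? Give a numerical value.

E_n = n²π²ℏ²/(2mL²) so the ratio is n₂²/n₁² = 64/49 = 1.30612.

1.30612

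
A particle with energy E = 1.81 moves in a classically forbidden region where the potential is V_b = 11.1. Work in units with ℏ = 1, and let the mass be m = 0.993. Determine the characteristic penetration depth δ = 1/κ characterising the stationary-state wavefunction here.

δ = 0.233

Since E < V_b the TISE in this region is ψ'' = κ²ψ with κ = √(2m(V_b − E))/ℏ.
κ = √(2 × 0.993 × 9.29) = 4.295. The penetration depth is δ = 1/κ = 0.233.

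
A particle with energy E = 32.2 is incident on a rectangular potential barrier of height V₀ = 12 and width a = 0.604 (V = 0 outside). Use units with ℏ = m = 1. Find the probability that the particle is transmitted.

T = 0.978

Above the barrier the interior wavenumber is k₂ = √(2m(E − V₀))/ℏ = 6.356, giving phase k₂a = 3.839.
T = [1 + V₀² sin²(k₂a) / (4E(E − V₀))]⁻¹ = 1/1.023 = 0.978.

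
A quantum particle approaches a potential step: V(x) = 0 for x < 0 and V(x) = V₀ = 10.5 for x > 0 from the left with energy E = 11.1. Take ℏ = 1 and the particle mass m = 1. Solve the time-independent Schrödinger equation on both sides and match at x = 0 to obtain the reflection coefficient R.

R = 0.388

The wavenumbers are k₁ = √(2mE)/ℏ = 4.712 on the left and k₂ = √(2m(E − V₀))/ℏ = 1.095 on the right.
Continuity of ψ and ψ′ at the step yields the reflection amplitude r = (k₁ − k₂)/(k₁ + k₂) = 0.6227; thus R = |r|² = 0.3878, T = 0.6122.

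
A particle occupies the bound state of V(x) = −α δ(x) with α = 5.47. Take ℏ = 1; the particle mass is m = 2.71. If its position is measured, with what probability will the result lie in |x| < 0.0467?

P = 0.750

The normalised bound state is ψ = √κ e^{−κ|x|} with κ = mα/ℏ² = 14.82.
P(|x| < d) = ∫_{−d}^{d} κ e^{−2κ|x|} dx = 1 − e^{−2κd} = 1 − e^{−1.385} = 0.7496.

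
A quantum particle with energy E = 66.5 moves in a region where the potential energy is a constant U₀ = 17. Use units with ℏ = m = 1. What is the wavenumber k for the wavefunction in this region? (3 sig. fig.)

k = 9.95

With E > U₀ the solution is oscillatory, ψ ∝ e^{±ikx} with k = √(2m(E − U₀))/ℏ.
k = √(2 × 1 × 49.5) = 9.950.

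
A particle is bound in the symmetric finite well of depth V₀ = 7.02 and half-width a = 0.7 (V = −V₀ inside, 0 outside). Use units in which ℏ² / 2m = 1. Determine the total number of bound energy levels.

The dimensionless depth is z₀ = a√(2mV₀)/ℏ = 0.7 × √(7.020) = 1.855.
A new bound state (alternating even/odd) appears each time z₀ passes a multiple of π/2, so N = ⌊2z₀/π⌋ + 1 = ⌊1.181⌋ + 1 = 2.

N = 2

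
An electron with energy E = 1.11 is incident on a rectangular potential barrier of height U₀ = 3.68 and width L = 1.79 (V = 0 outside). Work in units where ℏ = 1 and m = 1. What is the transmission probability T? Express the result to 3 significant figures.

E < U₀: inside the barrier ψ ∝ e^{±κx} with κ = √(2m(U₀ − E))/ℏ = 2.267.
κL = 4.058, sinh(κL) = 28.93.
The exact tunnelling result is T⁻¹ = 1 + U₀² sinh²(κL) / [4E(U₀ − E)] = 994.1, so T = 0.00101.

T = 0.00101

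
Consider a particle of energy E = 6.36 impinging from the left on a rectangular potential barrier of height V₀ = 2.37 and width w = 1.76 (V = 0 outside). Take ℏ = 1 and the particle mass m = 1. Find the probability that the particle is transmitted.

Above the barrier the interior wavenumber is k₂ = √(2m(E − V₀))/ℏ = 2.825, giving phase k₂w = 4.972.
T = [1 + V₀² sin²(k₂w) / (4E(E − V₀))]⁻¹ = 1/1.052 = 0.951.

T = 0.951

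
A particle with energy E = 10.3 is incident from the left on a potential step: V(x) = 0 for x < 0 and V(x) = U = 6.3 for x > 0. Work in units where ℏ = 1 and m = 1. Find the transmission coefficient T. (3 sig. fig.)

The wavenumbers are k₁ = √(2mE)/ℏ = 4.539 on the left and k₂ = √(2m(E − U))/ℏ = 2.828 on the right.
Continuity of ψ and ψ′ at the step yields the reflection amplitude r = (k₁ − k₂)/(k₁ + k₂) = 0.2322; thus R = |r|² = 0.05389, T = 0.9461.

T = 0.946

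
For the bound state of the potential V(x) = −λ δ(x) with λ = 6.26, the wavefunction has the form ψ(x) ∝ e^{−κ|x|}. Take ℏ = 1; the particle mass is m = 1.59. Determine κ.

Integrate −(ℏ²/2m)ψ'' − λδ(x)ψ = Eψ from −ε to +ε: the ψ'' term gives ψ'(0⁺) − ψ'(0⁻) and the δ term gives −(2mλ/ℏ²)ψ(0).
With ψ ∝ e^{−κ|x|} this yields −2κ = −2mλ/ℏ², so κ = mλ/ℏ² = 9.953.

κ = 9.95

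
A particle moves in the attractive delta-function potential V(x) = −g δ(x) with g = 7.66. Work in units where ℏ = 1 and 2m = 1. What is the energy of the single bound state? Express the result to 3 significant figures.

The bound state is ψ(x) = √κ e^{−κ|x|}. The derivative jump ψ'(0⁺) − ψ'(0⁻) = −(2mg/ℏ²)ψ(0) fixes κ = mg/ℏ² = 3.830.
Then E = −ℏ²κ²/(2m) = −mg²/(2ℏ²) = -14.67.

E = -14.7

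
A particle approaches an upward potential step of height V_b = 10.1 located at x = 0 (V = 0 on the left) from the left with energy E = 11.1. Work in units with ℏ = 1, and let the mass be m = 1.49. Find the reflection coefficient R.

R = 0.290

The wavenumbers are k₁ = √(2mE)/ℏ = 5.751 on the left and k₂ = √(2m(E − V_b))/ℏ = 1.726 on the right.
Matching ψ and ψ′ at x = 0 gives r = (k₁ − k₂)/(k₁ + k₂), so R = r² = 0.2897 and T = 1 − R = 0.7103.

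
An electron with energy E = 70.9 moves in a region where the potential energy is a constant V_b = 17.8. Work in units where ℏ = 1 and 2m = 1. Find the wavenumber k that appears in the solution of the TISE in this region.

With E > V_b the solution is oscillatory, ψ ∝ e^{±ikx} with k = √(2m(E − V_b))/ℏ.
k = √(2 × 0.5 × 53.1) = 7.287.

k = 7.29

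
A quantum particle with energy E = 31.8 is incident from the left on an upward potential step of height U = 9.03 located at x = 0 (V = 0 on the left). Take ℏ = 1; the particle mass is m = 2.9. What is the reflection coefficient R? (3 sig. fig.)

On each side the TISE gives plane waves with k = √(2m(E − V))/ℏ: k₁ = √(2·2.9·31.8) = 13.58, k₂ = √(2·2.9·22.77) = 11.49.
Continuity of ψ and ψ′ at the step yields the reflection amplitude r = (k₁ − k₂)/(k₁ + k₂) = 0.08331; thus R = |r|² = 0.006941, T = 0.9931.

R = 0.00694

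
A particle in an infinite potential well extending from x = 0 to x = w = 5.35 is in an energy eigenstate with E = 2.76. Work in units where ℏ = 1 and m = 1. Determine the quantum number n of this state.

For an infinite well E_n = n²π²ℏ²/(2mw²), so n = (w/πℏ)√(2mE).
n = (5.35/π) × √(2 × 1 × 2.76) = 4.001 → n = 4.

n = 4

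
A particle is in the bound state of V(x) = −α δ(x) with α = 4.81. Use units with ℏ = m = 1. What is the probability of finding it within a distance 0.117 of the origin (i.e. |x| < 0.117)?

P = 0.676

The normalised bound state is ψ = √κ e^{−κ|x|} with κ = mα/ℏ² = 4.810.
P(|x| < d) = ∫_{−d}^{d} κ e^{−2κ|x|} dx = 1 − e^{−2κd} = 1 − e^{−1.126} = 0.6755.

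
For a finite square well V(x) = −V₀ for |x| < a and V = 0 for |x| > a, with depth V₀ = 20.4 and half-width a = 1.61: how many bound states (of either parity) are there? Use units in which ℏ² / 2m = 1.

N = 5

Define the well-strength parameter z₀ = (a/ℏ)√(2mV₀) = 1.61 × √(2·0.5·20.4) = 7.272.
The even/odd transcendental equations gain one root per π/2 in z₀, giving N = 1 + ⌊2z₀/π⌋ = 1 + ⌊4.629⌋ = 5.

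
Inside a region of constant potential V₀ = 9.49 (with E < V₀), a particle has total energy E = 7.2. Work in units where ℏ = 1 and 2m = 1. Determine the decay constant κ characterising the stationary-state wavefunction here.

Since E < V₀ the TISE in this region is ψ'' = κ²ψ with κ = √(2m(V₀ − E))/ℏ.
κ = √(2 × 0.5 × 2.29) = 1.513.

κ = 1.51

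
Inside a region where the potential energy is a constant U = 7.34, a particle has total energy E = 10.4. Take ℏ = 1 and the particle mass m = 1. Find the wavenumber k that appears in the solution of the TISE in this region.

k = 2.47

With E > U the solution is oscillatory, ψ ∝ e^{±ikx} with k = √(2m(E − U))/ℏ.
k = √(2 × 1 × 3.06) = 2.474.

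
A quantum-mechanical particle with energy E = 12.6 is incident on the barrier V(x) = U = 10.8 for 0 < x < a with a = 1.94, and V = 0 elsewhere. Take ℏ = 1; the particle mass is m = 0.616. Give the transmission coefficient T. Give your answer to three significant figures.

Above the barrier the interior wavenumber is k₂ = √(2m(E − U))/ℏ = 1.489, giving phase k₂a = 2.889.
Matching at both interfaces gives T⁻¹ = 1 + U² sin²(k₂a) / [4E(E − U)] = 1.080, hence T = 0.926.

T = 0.926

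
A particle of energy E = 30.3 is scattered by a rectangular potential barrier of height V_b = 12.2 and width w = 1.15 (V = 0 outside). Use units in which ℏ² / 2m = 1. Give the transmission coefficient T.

T = 0.938

E > V_b: inside the barrier k₂ = √(2m(E − V_b))/ℏ = 4.254, k₂w = 4.893.
T = [1 + V_b² sin²(k₂w) / (4E(E − V_b))]⁻¹ = 1/1.066 = 0.938.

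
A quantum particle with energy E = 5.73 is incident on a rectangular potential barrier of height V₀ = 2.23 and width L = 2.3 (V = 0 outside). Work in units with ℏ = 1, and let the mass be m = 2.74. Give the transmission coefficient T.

Above the barrier the interior wavenumber is k₂ = √(2m(E − V₀))/ℏ = 4.379, giving phase k₂L = 10.07.
T = [1 + V₀² sin²(k₂L) / (4E(E − V₀))]⁻¹ = 1/1.023 = 0.978.

T = 0.978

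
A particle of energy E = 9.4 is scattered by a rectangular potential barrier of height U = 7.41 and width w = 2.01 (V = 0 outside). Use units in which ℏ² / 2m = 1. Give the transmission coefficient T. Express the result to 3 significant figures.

Above the barrier the interior wavenumber is k₂ = √(2m(E − U))/ℏ = 1.411, giving phase k₂w = 2.835.
Matching at both interfaces gives T⁻¹ = 1 + U² sin²(k₂w) / [4E(E − U)] = 1.067, hence T = 0.938.

T = 0.938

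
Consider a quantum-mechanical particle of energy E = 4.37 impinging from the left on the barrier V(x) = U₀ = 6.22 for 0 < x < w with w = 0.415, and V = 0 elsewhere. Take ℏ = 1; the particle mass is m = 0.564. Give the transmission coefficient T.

T = 0.674

Since E < U₀ the interior solution is evanescent with decay constant κ = √(2m(U₀ − E))/ℏ = 1.445.
κw = 0.5995, sinh(κw) = 0.6361.
Matching ψ, ψ′ at both faces gives T = [1 + U₀² sinh²(κw) / (4E(U₀ − E))]⁻¹ = 1/1.484 = 0.674.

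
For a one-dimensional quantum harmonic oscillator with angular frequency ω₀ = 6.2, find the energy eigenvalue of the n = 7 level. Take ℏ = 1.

Using E_n = (n + ½)ℏω₀: E_7 = 7.5 × 6.2 = 46.50.

E = 46.5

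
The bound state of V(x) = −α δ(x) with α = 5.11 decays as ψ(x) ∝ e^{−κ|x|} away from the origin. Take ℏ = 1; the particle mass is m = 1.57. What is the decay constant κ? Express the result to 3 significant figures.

κ = 8.02

Integrating the TISE across x = 0 gives the cusp condition ψ'(0⁺) − ψ'(0⁻) = −(2mα/ℏ²)ψ(0).
With ψ ∝ e^{−κ|x|} this yields −2κ = −2mα/ℏ², so κ = mα/ℏ² = 8.023.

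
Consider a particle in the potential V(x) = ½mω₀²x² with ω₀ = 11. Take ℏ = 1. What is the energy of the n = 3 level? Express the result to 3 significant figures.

E = 38.5

The oscillator eigenvalues are E_n = ℏω₀(n + ½), so E_3 = 11 × 3.5 = 38.50.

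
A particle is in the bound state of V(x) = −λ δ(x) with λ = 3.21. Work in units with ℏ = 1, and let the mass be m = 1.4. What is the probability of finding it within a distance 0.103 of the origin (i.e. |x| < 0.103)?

The normalised bound state is ψ = √κ e^{−κ|x|} with κ = mλ/ℏ² = 4.494.
P(|x| < d) = ∫_{−d}^{d} κ e^{−2κ|x|} dx = 1 − e^{−2κd} = 1 − e^{−0.9258} = 0.6038.

P = 0.604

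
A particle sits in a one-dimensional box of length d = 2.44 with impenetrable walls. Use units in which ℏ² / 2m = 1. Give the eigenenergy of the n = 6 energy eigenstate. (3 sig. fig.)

The infinite-well eigenfunctions ψ_n = √(2/d) sin(nπx/d) vanish at both walls, giving E_n = n²π²ℏ²/(2md²).
E_6 = 6² × π² / (2 × 0.5 × 2.44²) = 59.68.

E = 59.7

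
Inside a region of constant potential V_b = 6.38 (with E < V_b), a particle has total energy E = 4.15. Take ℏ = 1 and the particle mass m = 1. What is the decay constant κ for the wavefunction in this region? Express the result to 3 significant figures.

Since E < V_b the TISE in this region is ψ'' = κ²ψ with κ = √(2m(V_b − E))/ℏ.
κ = √(2 × 1 × 2.23) = 2.112.

κ = 2.11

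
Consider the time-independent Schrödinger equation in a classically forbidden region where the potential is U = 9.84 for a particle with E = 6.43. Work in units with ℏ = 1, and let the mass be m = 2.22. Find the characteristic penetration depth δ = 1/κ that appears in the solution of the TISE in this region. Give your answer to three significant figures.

Since E < U the TISE in this region is ψ'' = κ²ψ with κ = √(2m(U − E))/ℏ.
κ = √(2 × 2.22 × 3.41) = 3.891. The penetration depth is δ = 1/κ = 0.257.

δ = 0.257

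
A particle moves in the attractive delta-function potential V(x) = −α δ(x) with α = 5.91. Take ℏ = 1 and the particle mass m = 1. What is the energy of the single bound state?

For x ≠ 0 the bound state is ψ ∝ e^{−κ|x|}; integrating the TISE across the delta gives the cusp condition 2κ = 2mα/ℏ², so κ = 5.910.
Then E = −ℏ²κ²/(2m) = −mα²/(2ℏ²) = -17.46.

E = -17.5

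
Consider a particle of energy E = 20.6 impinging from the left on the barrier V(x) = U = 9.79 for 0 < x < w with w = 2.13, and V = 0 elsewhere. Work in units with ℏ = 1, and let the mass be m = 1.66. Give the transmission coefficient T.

Above the barrier the interior wavenumber is k₂ = √(2m(E − U))/ℏ = 5.991, giving phase k₂w = 12.76.
T = [1 + U² sin²(k₂w) / (4E(E − U))]⁻¹ = 1/1.004 = 0.996.

T = 0.996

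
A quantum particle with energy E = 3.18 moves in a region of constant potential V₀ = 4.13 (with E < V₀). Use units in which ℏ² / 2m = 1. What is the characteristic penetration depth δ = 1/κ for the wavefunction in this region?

Since E < V₀ the TISE in this region is ψ'' = κ²ψ with κ = √(2m(V₀ − E))/ℏ.
κ = √(2 × 0.5 × 0.95) = 0.9747. The penetration depth is δ = 1/κ = 1.03.

δ = 1.03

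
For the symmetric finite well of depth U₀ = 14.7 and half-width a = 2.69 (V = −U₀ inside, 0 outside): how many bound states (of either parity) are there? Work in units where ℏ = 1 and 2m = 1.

N = 7

Define the well-strength parameter z₀ = (a/ℏ)√(2mU₀) = 2.69 × √(2·0.5·14.7) = 10.31.
The even/odd transcendental equations gain one root per π/2 in z₀, giving N = 1 + ⌊2z₀/π⌋ = 1 + ⌊6.566⌋ = 7.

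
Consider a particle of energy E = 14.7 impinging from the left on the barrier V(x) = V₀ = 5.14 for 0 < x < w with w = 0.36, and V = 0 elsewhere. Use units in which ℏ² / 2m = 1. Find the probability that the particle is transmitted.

Above the barrier the interior wavenumber is k₂ = √(2m(E − V₀))/ℏ = 3.092, giving phase k₂w = 1.113.
Matching at both interfaces gives T⁻¹ = 1 + V₀² sin²(k₂w) / [4E(E − V₀)] = 1.038, hence T = 0.964.

T = 0.964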